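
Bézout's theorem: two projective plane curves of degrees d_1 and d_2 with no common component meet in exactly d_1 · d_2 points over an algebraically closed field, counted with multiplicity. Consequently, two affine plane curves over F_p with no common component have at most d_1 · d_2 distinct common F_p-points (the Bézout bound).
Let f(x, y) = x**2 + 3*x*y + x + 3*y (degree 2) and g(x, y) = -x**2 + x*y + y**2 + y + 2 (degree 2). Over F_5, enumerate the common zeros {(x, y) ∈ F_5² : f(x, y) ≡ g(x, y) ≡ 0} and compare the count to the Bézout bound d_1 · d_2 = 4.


Common zeros: {(3, 4), (4, 2), (4, 3)}; count = 3; Bézout bound = 4.

deg(f) = 2, deg(g) = 2, so Bézout bound = 4.
Scan x ∈ F_5. For each x, list the y ∈ F_5 with f(x, y) ≡ 0 and those with g(x, y) ≡ 0 (mod 5); the common zeros in that column are the intersection.
  x = 0: f ≡ 0 at y ∈ {0}; g ≡ 0 at y ∈ ∅; common: ∅.
  x = 1: f ≡ 0 at y ∈ {3}; g ≡ 0 at y ∈ {4}; common: ∅.
  x = 2: f ≡ 0 at y ∈ {1}; g ≡ 0 at y ∈ ∅; common: ∅.
  x = 3: f ≡ 0 at y ∈ {4}; g ≡ 0 at y ∈ {2, 4}; common: {4}.
  x = 4: f ≡ 0 at y ∈ {0, 1, 2, 3, 4}; g ≡ 0 at y ∈ {2, 3}; common: {2, 3}.
Collecting: common zeros = {(3, 4), (4, 2), (4, 3)}, so the count is 3.
Comparison with the Bézout bound: 3 ≤ 4 = deg(f)·deg(g), as expected for curves with no common component (the affine F_5-count falls short of the bound because intersections may lie at infinity, over extension fields, or carry multiplicity).


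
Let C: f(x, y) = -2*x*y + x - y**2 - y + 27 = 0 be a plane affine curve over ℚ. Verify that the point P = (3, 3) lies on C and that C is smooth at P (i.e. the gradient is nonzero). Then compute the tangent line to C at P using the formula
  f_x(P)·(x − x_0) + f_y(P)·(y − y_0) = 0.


Tangent line at P: -5*x - 13*y + 54 = 0.

Step 1: f(3, 3) = 0, so P lies on C.
Step 2: partial derivatives
  f_x(x, y) = 1 - 2*y, f_y(x, y) = -2*x - 2*y - 1.
  f_x(P) = -5, f_y(P) = -13 (gradient nonzero, so P is smooth).
Step 3: tangent line at P: -5·(x − 3) + -13·(y − 3) = 0.
Expanding: -5*x - 13*y + 54 = 0.


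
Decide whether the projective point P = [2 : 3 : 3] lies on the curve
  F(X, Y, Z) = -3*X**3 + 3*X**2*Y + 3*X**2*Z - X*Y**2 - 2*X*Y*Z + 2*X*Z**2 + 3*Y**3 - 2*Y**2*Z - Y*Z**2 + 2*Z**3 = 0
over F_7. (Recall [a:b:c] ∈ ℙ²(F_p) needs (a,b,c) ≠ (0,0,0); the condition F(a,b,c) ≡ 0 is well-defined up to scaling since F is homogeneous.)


F(2,3,3) ≡ 0 (mod 7); P is on the curve.

Evaluate F(2, 3, 3) term-by-term (mod 7).
  -3*X**3 ↦ -3·8·1·1 = -24
  3*X**2*Y ↦ 3·4·3·1 = 36
  3*X**2*Z ↦ 3·4·1·3 = 36
  -X*Y**2 ↦ -1·2·9·1 = -18
  -2*X*Y*Z ↦ -2·2·3·3 = -36
  2*X*Z**2 ↦ 2·2·1·9 = 36
  3*Y**3 ↦ 3·1·27·1 = 81
  -2*Y**2*Z ↦ -2·1·9·3 = -54
  -Y*Z**2 ↦ -1·1·3·9 = -27
  2*Z**3 ↦ 2·1·1·27 = 54
Sum: F(2, 3, 3) = (-24) + (36) + (36) + (-18) + (-36) + (36) + (81) + (-54) + (-27) + (54) = 84.
Reducing mod 7: 84 ≡ 0 (mod 7).
Since F(a, b, c) ≡ 0 (mod 7), P lies on the curve.


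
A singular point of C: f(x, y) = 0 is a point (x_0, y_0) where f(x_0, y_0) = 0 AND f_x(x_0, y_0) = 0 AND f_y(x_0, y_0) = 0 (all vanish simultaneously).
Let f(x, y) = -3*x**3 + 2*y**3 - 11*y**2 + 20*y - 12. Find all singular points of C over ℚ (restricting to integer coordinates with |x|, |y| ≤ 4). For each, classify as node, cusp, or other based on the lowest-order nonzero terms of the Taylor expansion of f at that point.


Singular points: {(0, 2)}; classification: cusp.

Compute partial derivatives:
  f_x = -9*x**2.
  f_y = 6*y**2 - 22*y + 20.
Scan x_0 ∈ {−4, ..., 4}. For each x_0, f_y(x_0, y) is a polynomial in y; find its integer roots y ∈ {−4, ..., 4}, then test f_x and f at those candidates.
  x = -4: f_y(-4, y) = 6*y**2 - 22*y + 20; vanishes at y ∈ {2}. (-4, 2): f_x = -144 ≠ 0.
  x = -3: f_y(-3, y) = 6*y**2 - 22*y + 20; vanishes at y ∈ {2}. (-3, 2): f_x = -81 ≠ 0.
  x = -2: f_y(-2, y) = 6*y**2 - 22*y + 20; vanishes at y ∈ {2}. (-2, 2): f_x = -36 ≠ 0.
  x = -1: f_y(-1, y) = 6*y**2 - 22*y + 20; vanishes at y ∈ {2}. (-1, 2): f_x = -9 ≠ 0.
  x = 0: f_y(0, y) = 6*y**2 - 22*y + 20; vanishes at y ∈ {2}. (0, 2): f_x = 0, f = 0 — SINGULAR.
  x = 1: f_y(1, y) = 6*y**2 - 22*y + 20; vanishes at y ∈ {2}. (1, 2): f_x = -9 ≠ 0.
  x = 2: f_y(2, y) = 6*y**2 - 22*y + 20; vanishes at y ∈ {2}. (2, 2): f_x = -36 ≠ 0.
  x = 3: f_y(3, y) = 6*y**2 - 22*y + 20; vanishes at y ∈ {2}. (3, 2): f_x = -81 ≠ 0.
  x = 4: f_y(4, y) = 6*y**2 - 22*y + 20; vanishes at y ∈ {2}. (4, 2): f_x = -144 ≠ 0.
Only singular point on the grid: (0, 2).
Classify: substitute x = 0 + u, y = 2 + v and expand: f = -3*u**3 + 2*v**3 + v**2.
No constant or linear terms (consistent with a singular point). Quadratic part: v**2. Cubic part: -3*u**3 + 2*v**3.
The quadratic part v**2 is a perfect square, so there is a single (double) tangent line v = 0, i.e. y = 2. Restricting the cubic part to that line (v = 0) leaves -3*u**3 ≠ 0, so f is not divisible by v and the branch is v² ≈ 3*u**3 to lowest order — this is a cusp.
Classification: cusp.


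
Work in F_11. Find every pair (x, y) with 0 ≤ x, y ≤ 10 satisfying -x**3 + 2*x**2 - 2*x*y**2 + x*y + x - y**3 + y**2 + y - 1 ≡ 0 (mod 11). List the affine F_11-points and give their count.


Affine F_11-points: {(0, 1), (0, 10), (2, 1), (2, 3), (2, 4), (4, 2), (5, 8), (7, 5), (9, 8), (10, 8)}; count = 10.

For each of the 121 pairs (x, y) ∈ F_11², evaluate f(x, y) mod 11. Record the zeros.
  x = 0: [0↦10, 1↦0, 2↦8, 3↦6, 4↦10, 5↦3, 6↦1, 7↦9, 8↦10, 9↦9, 10↦0]  zeros at y ∈ {1, 10}
  x = 1: [0↦1, 1↦1, 2↦4, 3↦4, 4↦6, 5↦4, 6↦3, 7↦8, 8↦2, 9↦1, 10↦10]  zeros at y ∈ ∅
  x = 2: [0↦1, 1↦0, 2↦9, 3↦0, 4↦0, 5↦3, 6↦3, 7↦5, 8↦3, 9↦2, 10↦7]  zeros at y ∈ {1, 3, 4}
  x = 3: [0↦4, 1↦2, 2↦6, 3↦10, 4↦8, 5↦5, 6↦6, 7↦5, 8↦7, 9↦6, 10↦7]  zeros at y ∈ ∅
  x = 4: [0↦4, 1↦1, 2↦0, 3↦6, 4↦2, 5↦4, 6↦6, 7↦2, 8↦8, 9↦7, 10↦4]  zeros at y ∈ {2}
  x = 5: [0↦6, 1↦2, 2↦7, 3↦4, 4↦9, 5↦5, 6↦8, 7↦1, 8↦0, 9↦10, 10↦3]  zeros at y ∈ {8}
  x = 6: [0↦4, 1↦10, 2↦10, 3↦9, 4↦1, 5↦2, 6↦6, 7↦7, 8↦10, 9↦9, 10↦9]  zeros at y ∈ ∅
  x = 7: [0↦3, 1↦8, 2↦3, 3↦4, 4↦5, 5↦0, 6↦5, 7↦3, 8↦10, 9↦9, 10↦5]  zeros at y ∈ {5}
  x = 8: [0↦8, 1↦1, 2↦2, 3↦5, 4↦4, 5↦4, 6↦10, 7↦5, 8↦5, 9↦4, 10↦7]  zeros at y ∈ ∅
  x = 9: [0↦2, 1↦5, 2↦1, 3↦6, 4↦3, 5↦8, 6↦4, 7↦7, 8↦0, 9↦10, 10↦9]  zeros at y ∈ {8}
  x = 10: [0↦1, 1↦3, 2↦5, 3↦1, 4↦7, 5↦6, 6↦3, 7↦3, 8↦0, 9↦10, 10↦5]  zeros at y ∈ {8}
Collecting zeros: affine points = {(0, 1), (0, 10), (2, 1), (2, 3), (2, 4), (4, 2), (5, 8), (7, 5), (9, 8), (10, 8)}.
Total count |C(F_11)_aff| = 10.


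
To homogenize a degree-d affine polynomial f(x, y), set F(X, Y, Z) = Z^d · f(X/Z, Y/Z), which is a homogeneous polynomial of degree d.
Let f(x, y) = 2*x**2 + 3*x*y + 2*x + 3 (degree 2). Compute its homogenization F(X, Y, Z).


F(X, Y, Z) = 2*X**2 + 3*X*Y + 2*X*Z + 3*Z**2

deg(f) = 2.
Substitute x = X/Z, y = Y/Z into f, then multiply by Z^2.
  monomial 2·x^2·y^0 ↦ 2·X^2·Y^0·Z^0.
  monomial 3·x^1·y^1 ↦ 3·X^1·Y^1·Z^0.
  monomial 2·x^1·y^0 ↦ 2·X^1·Y^0·Z^1.
  monomial 3·x^0·y^0 ↦ 3·X^0·Y^0·Z^2.
Collecting: F(X, Y, Z) = 2*X**2 + 3*X*Y + 2*X*Z + 3*Z**2.


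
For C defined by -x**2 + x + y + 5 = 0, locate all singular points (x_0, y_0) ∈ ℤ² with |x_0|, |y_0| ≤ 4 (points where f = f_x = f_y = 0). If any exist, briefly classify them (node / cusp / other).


No singular points in the scanned grid; C is smooth there.

Compute partial derivatives:
  f_x = 1 - 2*x.
  f_y = 1.
f_y = 1 is a nonzero constant, so f_y never vanishes: no point (x, y) can satisfy f = f_x = f_y = 0. In particular no (x, y) ∈ {−4, ..., 4}² is singular; the curve is smooth.


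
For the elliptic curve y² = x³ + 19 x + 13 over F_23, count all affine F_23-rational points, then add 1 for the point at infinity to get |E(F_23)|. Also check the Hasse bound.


Affine points = {(0, 6), (0, 17), (2, 6), (2, 17), (5, 7), (5, 16), (7, 11), (7, 12), (9, 4), (9, 19), (11, 9), (11, 14), (15, 4), (15, 19), (18, 0), (21, 6), (21, 17), (22, 4), (22, 19)}; affine count = 19; |E(F_23)| = 20.

Discriminant check: Δ ∝ 4a³ + 27b² = 4·19³ + 27·13² = 4·6859 + 27·169 ≡ 6 (mod 23). Nonzero ⇒ E is nonsingular.
For each x ∈ F_23, compute rhs = x³ + 19·x + 13 mod 23, then count y ∈ F_23 with y² ≡ rhs.
  x = 0: rhs = 13, matching y values: 6, 17 (2 points).
  x = 1: rhs = 10, matching y values: none (0 points).
  x = 2: rhs = 13, matching y values: 6, 17 (2 points).
  x = 3: rhs = 5, matching y values: none (0 points).
  x = 4: rhs = 15, matching y values: none (0 points).
  x = 5: rhs = 3, matching y values: 7, 16 (2 points).
  x = 6: rhs = 21, matching y values: none (0 points).
  x = 7: rhs = 6, matching y values: 11, 12 (2 points).
  x = 8: rhs = 10, matching y values: none (0 points).
  x = 9: rhs = 16, matching y values: 4, 19 (2 points).
  x = 10: rhs = 7, matching y values: none (0 points).
  x = 11: rhs = 12, matching y values: 9, 14 (2 points).
  x = 12: rhs = 14, matching y values: none (0 points).
  x = 13: rhs = 19, matching y values: none (0 points).
  x = 14: rhs = 10, matching y values: none (0 points).
  x = 15: rhs = 16, matching y values: 4, 19 (2 points).
  x = 16: rhs = 20, matching y values: none (0 points).
  x = 17: rhs = 5, matching y values: none (0 points).
  x = 18: rhs = 0, matching y values: 0 (1 points).
  x = 19: rhs = 11, matching y values: none (0 points).
  x = 20: rhs = 21, matching y values: none (0 points).
  x = 21: rhs = 13, matching y values: 6, 17 (2 points).
  x = 22: rhs = 16, matching y values: 4, 19 (2 points).
Total affine count: 19.
Full point count |E(F_23)| = 19 + 1 = 20.
Hasse bound: |20 − (23+1)| = |-4| = 4 ≤ 2√23 ≈ 9.5917 ✓.


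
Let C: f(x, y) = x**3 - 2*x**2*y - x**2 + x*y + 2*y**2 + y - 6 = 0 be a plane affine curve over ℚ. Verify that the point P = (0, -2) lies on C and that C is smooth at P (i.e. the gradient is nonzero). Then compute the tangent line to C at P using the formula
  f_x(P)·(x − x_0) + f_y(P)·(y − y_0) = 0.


Tangent line at P: -2*x - 7*y - 14 = 0.

Step 1: f(0, -2) = 0, so P lies on C.
Step 2: partial derivatives
  f_x(x, y) = 3*x**2 - 4*x*y - 2*x + y, f_y(x, y) = -2*x**2 + x + 4*y + 1.
  f_x(P) = -2, f_y(P) = -7 (gradient nonzero, so P is smooth).
Step 3: tangent line at P: -2·(x − 0) + -7·(y − -2) = 0.
Expanding: -2*x - 7*y - 14 = 0.


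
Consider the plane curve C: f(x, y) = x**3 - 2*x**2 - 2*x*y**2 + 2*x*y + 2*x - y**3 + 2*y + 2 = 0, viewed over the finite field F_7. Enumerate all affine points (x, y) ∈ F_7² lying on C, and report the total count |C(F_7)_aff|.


Affine F_7-points: {(1, 4), (2, 1), (2, 4), (2, 5), (4, 0), (5, 2), (6, 4), (6, 6)}; count = 8.

For each of the 49 pairs (x, y) ∈ F_7², evaluate f(x, y) mod 7. Record the zeros.
  x = 0: [0↦2, 1↦3, 2↦5, 3↦2, 4↦2, 5↦6, 6↦1]  zeros at y ∈ ∅
  x = 1: [0↦3, 1↦4, 2↦2, 3↦5, 4↦0, 5↦2, 6↦5]  zeros at y ∈ {4}
  x = 2: [0↦6, 1↦0, 2↦1, 3↦3, 4↦0, 5↦0, 6↦4]  zeros at y ∈ {1, 4, 5}
  x = 3: [0↦3, 1↦4, 2↦1, 3↦2, 4↦1, 5↦6, 6↦4]  zeros at y ∈ ∅
  x = 4: [0↦0, 1↦1, 2↦1, 3↦1, 4↦2, 5↦5, 6↦4]  zeros at y ∈ {0}
  x = 5: [0↦3, 1↦4, 2↦0, 3↦6, 4↦2, 5↦3, 6↦3]  zeros at y ∈ {2}
  x = 6: [0↦4, 1↦5, 2↦4, 3↦2, 4↦0, 5↦6, 6↦0]  zeros at y ∈ {4, 6}
Collecting zeros: affine points = {(1, 4), (2, 1), (2, 4), (2, 5), (4, 0), (5, 2), (6, 4), (6, 6)}.
Total count |C(F_7)_aff| = 8.


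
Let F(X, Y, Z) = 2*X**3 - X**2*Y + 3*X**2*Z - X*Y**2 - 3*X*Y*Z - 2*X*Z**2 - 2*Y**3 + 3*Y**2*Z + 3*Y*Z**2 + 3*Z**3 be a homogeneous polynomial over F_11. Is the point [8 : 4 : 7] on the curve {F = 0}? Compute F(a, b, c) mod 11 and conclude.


F(8,4,7) ≡ 10 (mod 11); P is NOT on the curve.

Evaluate F(8, 4, 7) term-by-term (mod 11).
  2*X**3 ↦ 2·512·1·1 = 1024
  -X**2*Y ↦ -1·64·4·1 = -256
  3*X**2*Z ↦ 3·64·1·7 = 1344
  -X*Y**2 ↦ -1·8·16·1 = -128
  -3*X*Y*Z ↦ -3·8·4·7 = -672
  -2*X*Z**2 ↦ -2·8·1·49 = -784
  -2*Y**3 ↦ -2·1·64·1 = -128
  3*Y**2*Z ↦ 3·1·16·7 = 336
  3*Y*Z**2 ↦ 3·1·4·49 = 588
  3*Z**3 ↦ 3·1·1·343 = 1029
Sum: F(8, 4, 7) = (1024) + (-256) + (1344) + (-128) + (-672) + (-784) + (-128) + (336) + (588) + (1029) = 2353.
Reducing mod 11: 2353 ≡ 10 (mod 11).
Since F(a, b, c) ≡ 10 ≠ 0 (mod 11), P does NOT lie on the curve.


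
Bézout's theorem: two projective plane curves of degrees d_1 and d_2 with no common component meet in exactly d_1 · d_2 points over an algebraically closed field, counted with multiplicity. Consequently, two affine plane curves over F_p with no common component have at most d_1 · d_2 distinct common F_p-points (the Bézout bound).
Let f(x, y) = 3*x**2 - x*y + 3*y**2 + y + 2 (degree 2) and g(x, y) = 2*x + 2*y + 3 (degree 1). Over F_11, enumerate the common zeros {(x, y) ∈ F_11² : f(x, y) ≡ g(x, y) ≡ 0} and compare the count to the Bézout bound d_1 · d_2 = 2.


Common zeros: {(6, 9)}; count = 1; Bézout bound = 2.

deg(f) = 2, deg(g) = 1, so Bézout bound = 2.
Scan x ∈ F_11. For each x, list the y ∈ F_11 with f(x, y) ≡ 0 and those with g(x, y) ≡ 0 (mod 11); the common zeros in that column are the intersection.
  x = 0: f ≡ 0 at y ∈ ∅; g ≡ 0 at y ∈ {4}; common: ∅.
  x = 1: f ≡ 0 at y ∈ ∅; g ≡ 0 at y ∈ {3}; common: ∅.
  x = 2: f ≡ 0 at y ∈ {7, 8}; g ≡ 0 at y ∈ {2}; common: ∅.
  x = 3: f ≡ 0 at y ∈ ∅; g ≡ 0 at y ∈ {1}; common: ∅.
  x = 4: f ≡ 0 at y ∈ {5, 7}; g ≡ 0 at y ∈ {0}; common: ∅.
  x = 5: f ≡ 0 at y ∈ {0, 5}; g ≡ 0 at y ∈ {10}; common: ∅.
  x = 6: f ≡ 0 at y ∈ {0, 9}; g ≡ 0 at y ∈ {9}; common: {9}.
  x = 7: f ≡ 0 at y ∈ ∅; g ≡ 0 at y ∈ {8}; common: ∅.
  x = 8: f ≡ 0 at y ∈ {8, 9}; g ≡ 0 at y ∈ {7}; common: ∅.
  x = 9: f ≡ 0 at y ∈ ∅; g ≡ 0 at y ∈ {6}; common: ∅.
  x = 10: f ≡ 0 at y ∈ ∅; g ≡ 0 at y ∈ {5}; common: ∅.
Collecting: common zeros = {(6, 9)}, so the count is 1.
Comparison with the Bézout bound: 1 ≤ 2 = deg(f)·deg(g), as expected for curves with no common component (the affine F_11-count falls short of the bound because intersections may lie at infinity, over extension fields, or carry multiplicity).


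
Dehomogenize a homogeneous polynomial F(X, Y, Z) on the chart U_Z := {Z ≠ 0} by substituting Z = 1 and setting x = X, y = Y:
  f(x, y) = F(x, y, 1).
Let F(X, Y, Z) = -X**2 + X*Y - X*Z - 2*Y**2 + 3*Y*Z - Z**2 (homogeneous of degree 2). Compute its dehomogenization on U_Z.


f(x, y) = -x**2 + x*y - x - 2*y**2 + 3*y - 1

On U_Z we set Z = 1. Each monomial c·X^i·Y^j·Z^k in F becomes c·x^i·y^j·1^k = c·x^i·y^j.
Substituting Z = 1: F(X, Y, 1) = -x**2 + x*y - x - 2*y**2 + 3*y - 1.
Note: deg(f) ≤ deg(F) = 2; strict inequality happens when F is divisible by Z (lost terms).


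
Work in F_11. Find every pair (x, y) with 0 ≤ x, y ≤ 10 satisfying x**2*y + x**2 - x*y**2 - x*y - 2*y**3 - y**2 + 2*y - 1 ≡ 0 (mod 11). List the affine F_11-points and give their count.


Affine F_11-points: {(1, 0), (1, 3), (1, 7), (2, 3), (4, 1), (6, 2), (6, 4), (6, 7), (7, 2), (8, 1), (9, 4), (10, 0)}; count = 12.

For each of the 121 pairs (x, y) ∈ F_11², evaluate f(x, y) mod 11. Record the zeros.
  x = 0: [0↦10, 1↦9, 2↦5, 3↦8, 4↦6, 5↦9, 6↦5, 7↦4, 8↦5, 9↦7, 10↦9]  zeros at y ∈ ∅
  x = 1: [0↦0, 1↦9, 2↦2, 3↦0, 4↦2, 5↦7, 6↦3, 7↦0, 8↦8, 9↦4, 10↦9]  zeros at y ∈ {0, 3, 7}
  x = 2: [0↦3, 1↦2, 2↦5, 3↦0, 4↦8, 5↦6, 6↦4, 7↦1, 8↦7, 9↦10, 10↦9]  zeros at y ∈ {3}
  x = 3: [0↦8, 1↦10, 2↦3, 3↦8, 4↦2, 5↦6, 6↦8, 7↦7, 8↦2, 9↦3, 10↦9]  zeros at y ∈ ∅
  x = 4: [0↦4, 1↦0, 2↦7, 3↦2, 4↦6, 5↦7, 6↦4, 7↦7, 8↦4, 9↦5, 10↦9]  zeros at y ∈ {1}
  x = 5: [0↦2, 1↦5, 2↦6, 3↦4, 4↦9, 5↦9, 6↦3, 7↦1, 8↦2, 9↦5, 10↦9]  zeros at y ∈ ∅
  x = 6: [0↦2, 1↦3, 2↦0, 3↦3, 4↦0, 5↦1, 6↦5, 7↦0, 8↦7, 9↦3, 10↦9]  zeros at y ∈ {2, 4, 7}
  x = 7: [0↦4, 1↦5, 2↦0, 3↦10, 4↦1, 5↦5, 6↦10, 7↦4, 8↦8, 9↦10, 10↦9]  zeros at y ∈ {2}
  x = 8: [0↦8, 1↦0, 2↦6, 3↦3, 4↦1, 5↦10, 6↦7, 7↦2, 8↦5, 9↦4, 10↦9]  zeros at y ∈ {1}
  x = 9: [0↦3, 1↦10, 2↦7, 3↦4, 4↦0, 5↦5, 6↦7, 7↦5, 8↦9, 9↦7, 10↦9]  zeros at y ∈ {4}
  x = 10: [0↦0, 1↦2, 2↦3, 3↦2, 4↦9, 5↦1, 6↦10, 7↦2, 8↦9, 9↦8, 10↦9]  zeros at y ∈ {0}
Collecting zeros: affine points = {(1, 0), (1, 3), (1, 7), (2, 3), (4, 1), (6, 2), (6, 4), (6, 7), (7, 2), (8, 1), (9, 4), (10, 0)}.
Total count |C(F_11)_aff| = 12.


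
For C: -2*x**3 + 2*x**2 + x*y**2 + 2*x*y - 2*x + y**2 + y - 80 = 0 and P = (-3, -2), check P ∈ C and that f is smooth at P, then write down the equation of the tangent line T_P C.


Tangent line at P: -68*x + 3*y - 198 = 0.

Step 1: f(-3, -2) = 0, so P lies on C.
Step 2: partial derivatives
  f_x(x, y) = -6*x**2 + 4*x + y**2 + 2*y - 2, f_y(x, y) = 2*x*y + 2*x + 2*y + 1.
  f_x(P) = -68, f_y(P) = 3 (gradient nonzero, so P is smooth).
Step 3: tangent line at P: -68·(x − -3) + 3·(y − -2) = 0.
Expanding: -68*x + 3*y - 198 = 0.


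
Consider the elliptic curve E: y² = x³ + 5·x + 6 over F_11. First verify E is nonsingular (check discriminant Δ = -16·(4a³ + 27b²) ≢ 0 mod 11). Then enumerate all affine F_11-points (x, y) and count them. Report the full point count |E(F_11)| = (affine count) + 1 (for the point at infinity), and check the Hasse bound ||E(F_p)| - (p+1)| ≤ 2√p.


Affine points = {(1, 1), (1, 10), (3, 2), (3, 9), (10, 0)}; affine count = 5; |E(F_11)| = 6.

Discriminant check: Δ ∝ 4a³ + 27b² = 4·5³ + 27·6² = 4·125 + 27·36 ≡ 9 (mod 11). Nonzero ⇒ E is nonsingular.
For each x ∈ F_11, compute rhs = x³ + 5·x + 6 mod 11, then count y ∈ F_11 with y² ≡ rhs.
  x = 0: rhs = 6, matching y values: none (0 points).
  x = 1: rhs = 1, matching y values: 1, 10 (2 points).
  x = 2: rhs = 2, matching y values: none (0 points).
  x = 3: rhs = 4, matching y values: 2, 9 (2 points).
  x = 4: rhs = 2, matching y values: none (0 points).
  x = 5: rhs = 2, matching y values: none (0 points).
  x = 6: rhs = 10, matching y values: none (0 points).
  x = 7: rhs = 10, matching y values: none (0 points).
  x = 8: rhs = 8, matching y values: none (0 points).
  x = 9: rhs = 10, matching y values: none (0 points).
  x = 10: rhs = 0, matching y values: 0 (1 points).
Total affine count: 5.
Full point count |E(F_11)| = 5 + 1 = 6.
Hasse bound: |6 − (11+1)| = |-6| = 6 ≤ 2√11 ≈ 6.6332 ✓.


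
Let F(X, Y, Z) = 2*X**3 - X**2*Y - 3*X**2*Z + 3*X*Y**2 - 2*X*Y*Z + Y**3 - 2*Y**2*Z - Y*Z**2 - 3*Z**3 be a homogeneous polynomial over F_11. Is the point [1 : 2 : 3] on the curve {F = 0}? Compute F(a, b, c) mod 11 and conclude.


F(1,2,3) ≡ 8 (mod 11); P is NOT on the curve.

Evaluate F(1, 2, 3) term-by-term (mod 11).
  2*X**3 ↦ 2·1·1·1 = 2
  -X**2*Y ↦ -1·1·2·1 = -2
  -3*X**2*Z ↦ -3·1·1·3 = -9
  3*X*Y**2 ↦ 3·1·4·1 = 12
  -2*X*Y*Z ↦ -2·1·2·3 = -12
  Y**3 ↦ 1·1·8·1 = 8
  -2*Y**2*Z ↦ -2·1·4·3 = -24
  -Y*Z**2 ↦ -1·1·2·9 = -18
  -3*Z**3 ↦ -3·1·1·27 = -81
Sum: F(1, 2, 3) = (2) + (-2) + (-9) + (12) + (-12) + (8) + (-24) + (-18) + (-81) = -124.
Reducing mod 11: -124 ≡ 8 (mod 11).
Since F(a, b, c) ≡ 8 ≠ 0 (mod 11), P does NOT lie on the curve.


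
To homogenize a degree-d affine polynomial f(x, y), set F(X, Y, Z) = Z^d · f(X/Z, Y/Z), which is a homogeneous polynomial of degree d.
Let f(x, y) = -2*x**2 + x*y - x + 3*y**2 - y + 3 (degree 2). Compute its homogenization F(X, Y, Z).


F(X, Y, Z) = -2*X**2 + X*Y - X*Z + 3*Y**2 - Y*Z + 3*Z**2

deg(f) = 2.
Substitute x = X/Z, y = Y/Z into f, then multiply by Z^2.
  monomial -2·x^2·y^0 ↦ -2·X^2·Y^0·Z^0.
  monomial 1·x^1·y^1 ↦ 1·X^1·Y^1·Z^0.
  monomial -1·x^1·y^0 ↦ -1·X^1·Y^0·Z^1.
  monomial 3·x^0·y^2 ↦ 3·X^0·Y^2·Z^0.
  monomial -1·x^0·y^1 ↦ -1·X^0·Y^1·Z^1.
  monomial 3·x^0·y^0 ↦ 3·X^0·Y^0·Z^2.
Collecting: F(X, Y, Z) = -2*X**2 + X*Y - X*Z + 3*Y**2 - Y*Z + 3*Z**2.


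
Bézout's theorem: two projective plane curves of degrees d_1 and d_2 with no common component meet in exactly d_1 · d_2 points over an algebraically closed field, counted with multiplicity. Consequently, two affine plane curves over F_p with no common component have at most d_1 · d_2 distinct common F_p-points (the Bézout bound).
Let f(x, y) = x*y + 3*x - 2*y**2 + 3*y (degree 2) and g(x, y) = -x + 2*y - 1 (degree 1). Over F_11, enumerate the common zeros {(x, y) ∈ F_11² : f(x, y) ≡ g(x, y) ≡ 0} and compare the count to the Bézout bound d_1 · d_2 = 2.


Common zeros: {(8, 10)}; count = 1; Bézout bound = 2.

deg(f) = 2, deg(g) = 1, so Bézout bound = 2.
Scan x ∈ F_11. For each x, list the y ∈ F_11 with f(x, y) ≡ 0 and those with g(x, y) ≡ 0 (mod 11); the common zeros in that column are the intersection.
  x = 0: f ≡ 0 at y ∈ {0, 7}; g ≡ 0 at y ∈ {6}; common: ∅.
  x = 1: f ≡ 0 at y ∈ ∅; g ≡ 0 at y ∈ {1}; common: ∅.
  x = 2: f ≡ 0 at y ∈ ∅; g ≡ 0 at y ∈ {7}; common: ∅.
  x = 3: f ≡ 0 at y ∈ {5, 9}; g ≡ 0 at y ∈ {2}; common: ∅.
  x = 4: f ≡ 0 at y ∈ ∅; g ≡ 0 at y ∈ {8}; common: ∅.
  x = 5: f ≡ 0 at y ∈ ∅; g ≡ 0 at y ∈ {3}; common: ∅.
  x = 6: f ≡ 0 at y ∈ {4, 6}; g ≡ 0 at y ∈ {9}; common: ∅.
  x = 7: f ≡ 0 at y ∈ {2, 3}; g ≡ 0 at y ∈ {4}; common: ∅.
  x = 8: f ≡ 0 at y ∈ {1, 10}; g ≡ 0 at y ∈ {10}; common: {10}.
  x = 9: f ≡ 0 at y ∈ ∅; g ≡ 0 at y ∈ {5}; common: ∅.
  x = 10: f ≡ 0 at y ∈ ∅; g ≡ 0 at y ∈ {0}; common: ∅.
Collecting: common zeros = {(8, 10)}, so the count is 1.
Comparison with the Bézout bound: 1 ≤ 2 = deg(f)·deg(g), as expected for curves with no common component (the affine F_11-count falls short of the bound because intersections may lie at infinity, over extension fields, or carry multiplicity).


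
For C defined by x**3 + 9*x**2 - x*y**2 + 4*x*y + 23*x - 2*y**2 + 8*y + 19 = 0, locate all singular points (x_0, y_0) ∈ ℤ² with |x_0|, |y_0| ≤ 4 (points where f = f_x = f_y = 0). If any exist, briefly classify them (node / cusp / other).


Singular points: {(-3, 2)}; classification: cusp.

Compute partial derivatives:
  f_x = 3*x**2 + 18*x - y**2 + 4*y + 23.
  f_y = -2*x*y + 4*x - 4*y + 8.
Scan x_0 ∈ {−4, ..., 4}. For each x_0, f_y(x_0, y) is a polynomial in y; find its integer roots y ∈ {−4, ..., 4}, then test f_x and f at those candidates.
  x = -4: f_y(-4, y) = 4*y - 8; vanishes at y ∈ {2}. (-4, 2): f_x = 3 ≠ 0.
  x = -3: f_y(-3, y) = 2*y - 4; vanishes at y ∈ {2}. (-3, 2): f_x = 0, f = 0 — SINGULAR.
  x = -2: f_y(-2, y) = 0; vanishes at y ∈ {-4, -3, -2, -1, 0, 1, 2, 3, 4}. (-2, -4): f_x = -33 ≠ 0; (-2, -3): f_x = -22 ≠ 0; (-2, -2): f_x = -13 ≠ 0; (-2, -1): f_x = -6 ≠ 0; (-2, 0): f_x = -1 ≠ 0; (-2, 1): f_x = 2 ≠ 0; (-2, 2): f_x = 3 ≠ 0; (-2, 3): f_x = 2 ≠ 0; (-2, 4): f_x = -1 ≠ 0.
  x = -1: f_y(-1, y) = 4 - 2*y; vanishes at y ∈ {2}. (-1, 2): f_x = 12 ≠ 0.
  x = 0: f_y(0, y) = 8 - 4*y; vanishes at y ∈ {2}. (0, 2): f_x = 27 ≠ 0.
  x = 1: f_y(1, y) = 12 - 6*y; vanishes at y ∈ {2}. (1, 2): f_x = 48 ≠ 0.
  x = 2: f_y(2, y) = 16 - 8*y; vanishes at y ∈ {2}. (2, 2): f_x = 75 ≠ 0.
  x = 3: f_y(3, y) = 20 - 10*y; vanishes at y ∈ {2}. (3, 2): f_x = 108 ≠ 0.
  x = 4: f_y(4, y) = 24 - 12*y; vanishes at y ∈ {2}. (4, 2): f_x = 147 ≠ 0.
Only singular point on the grid: (-3, 2).
Classify: substitute x = -3 + u, y = 2 + v and expand: f = u**3 - u*v**2 + v**2.
No constant or linear terms (consistent with a singular point). Quadratic part: v**2. Cubic part: u**3 - u*v**2.
The quadratic part v**2 is a perfect square, so there is a single (double) tangent line v = 0, i.e. y = 2. Restricting the cubic part to that line (v = 0) leaves u**3 ≠ 0, so f is not divisible by v and the branch is v² ≈ -u**3 to lowest order — this is a cusp.
Classification: cusp.


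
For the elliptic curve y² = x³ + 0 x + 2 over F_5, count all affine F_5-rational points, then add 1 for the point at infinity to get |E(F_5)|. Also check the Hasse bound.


Affine points = {(2, 0), (3, 2), (3, 3), (4, 1), (4, 4)}; affine count = 5; |E(F_5)| = 6.

Discriminant check: Δ ∝ 4a³ + 27b² = 4·0³ + 27·2² = 4·0 + 27·4 ≡ 3 (mod 5). Nonzero ⇒ E is nonsingular.
For each x ∈ F_5, compute rhs = x³ + 0·x + 2 mod 5, then count y ∈ F_5 with y² ≡ rhs.
  x = 0: rhs = 2, matching y values: none (0 points).
  x = 1: rhs = 3, matching y values: none (0 points).
  x = 2: rhs = 0, matching y values: 0 (1 points).
  x = 3: rhs = 4, matching y values: 2, 3 (2 points).
  x = 4: rhs = 1, matching y values: 1, 4 (2 points).
Total affine count: 5.
Full point count |E(F_5)| = 5 + 1 = 6.
Hasse bound: |6 − (5+1)| = |0| = 0 ≤ 2√5 ≈ 4.4721 ✓.


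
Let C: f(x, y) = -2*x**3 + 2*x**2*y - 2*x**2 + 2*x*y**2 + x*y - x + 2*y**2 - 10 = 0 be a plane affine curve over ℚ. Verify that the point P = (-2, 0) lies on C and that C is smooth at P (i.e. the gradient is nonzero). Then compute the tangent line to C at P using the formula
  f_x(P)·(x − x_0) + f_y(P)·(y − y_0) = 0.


Tangent line at P: -17*x + 6*y - 34 = 0.

Step 1: f(-2, 0) = 0, so P lies on C.
Step 2: partial derivatives
  f_x(x, y) = -6*x**2 + 4*x*y - 4*x + 2*y**2 + y - 1, f_y(x, y) = 2*x**2 + 4*x*y + x + 4*y.
  f_x(P) = -17, f_y(P) = 6 (gradient nonzero, so P is smooth).
Step 3: tangent line at P: -17·(x − -2) + 6·(y − 0) = 0.
Expanding: -17*x + 6*y - 34 = 0.


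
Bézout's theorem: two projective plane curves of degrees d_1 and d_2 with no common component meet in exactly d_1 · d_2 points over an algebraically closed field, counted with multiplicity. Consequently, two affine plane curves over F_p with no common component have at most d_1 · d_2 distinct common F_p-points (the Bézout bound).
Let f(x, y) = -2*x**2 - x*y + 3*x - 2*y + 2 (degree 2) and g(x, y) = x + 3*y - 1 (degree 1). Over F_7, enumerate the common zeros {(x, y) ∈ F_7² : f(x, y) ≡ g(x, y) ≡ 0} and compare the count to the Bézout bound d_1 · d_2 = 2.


Common zeros: ∅; count = 0; Bézout bound = 2.

deg(f) = 2, deg(g) = 1, so Bézout bound = 2.
Scan x ∈ F_7. For each x, list the y ∈ F_7 with f(x, y) ≡ 0 and those with g(x, y) ≡ 0 (mod 7); the common zeros in that column are the intersection.
  x = 0: f ≡ 0 at y ∈ {1}; g ≡ 0 at y ∈ {5}; common: ∅.
  x = 1: f ≡ 0 at y ∈ {1}; g ≡ 0 at y ∈ {0}; common: ∅.
  x = 2: f ≡ 0 at y ∈ {0}; g ≡ 0 at y ∈ {2}; common: ∅.
  x = 3: f ≡ 0 at y ∈ {0}; g ≡ 0 at y ∈ {4}; common: ∅.
  x = 4: f ≡ 0 at y ∈ {4}; g ≡ 0 at y ∈ {6}; common: ∅.
  x = 5: f ≡ 0 at y ∈ ∅; g ≡ 0 at y ∈ {1}; common: ∅.
  x = 6: f ≡ 0 at y ∈ {4}; g ≡ 0 at y ∈ {3}; common: ∅.
Collecting: common zeros = ∅, so the count is 0.
Comparison with the Bézout bound: 0 ≤ 2 = deg(f)·deg(g), as expected for curves with no common component (the affine F_7-count falls short of the bound because intersections may lie at infinity, over extension fields, or carry multiplicity).


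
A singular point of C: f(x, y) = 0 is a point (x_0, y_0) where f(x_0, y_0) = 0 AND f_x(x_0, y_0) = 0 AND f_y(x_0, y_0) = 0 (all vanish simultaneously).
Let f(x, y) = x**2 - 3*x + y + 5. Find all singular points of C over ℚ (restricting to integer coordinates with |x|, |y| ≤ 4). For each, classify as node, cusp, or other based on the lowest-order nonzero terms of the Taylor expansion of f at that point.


No singular points in the scanned grid; C is smooth there.

Compute partial derivatives:
  f_x = 2*x - 3.
  f_y = 1.
f_y = 1 is a nonzero constant, so f_y never vanishes: no point (x, y) can satisfy f = f_x = f_y = 0. In particular no (x, y) ∈ {−4, ..., 4}² is singular; the curve is smooth.


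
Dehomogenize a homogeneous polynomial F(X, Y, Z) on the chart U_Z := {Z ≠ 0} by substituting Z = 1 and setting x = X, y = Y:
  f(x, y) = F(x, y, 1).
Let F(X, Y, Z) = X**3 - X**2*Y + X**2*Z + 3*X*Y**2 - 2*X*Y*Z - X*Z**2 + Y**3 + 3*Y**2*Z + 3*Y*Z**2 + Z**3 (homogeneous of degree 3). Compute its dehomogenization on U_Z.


f(x, y) = x**3 - x**2*y + x**2 + 3*x*y**2 - 2*x*y - x + y**3 + 3*y**2 + 3*y + 1

On U_Z we set Z = 1. Each monomial c·X^i·Y^j·Z^k in F becomes c·x^i·y^j·1^k = c·x^i·y^j.
Substituting Z = 1: F(X, Y, 1) = x**3 - x**2*y + x**2 + 3*x*y**2 - 2*x*y - x + y**3 + 3*y**2 + 3*y + 1.
Note: deg(f) ≤ deg(F) = 3; strict inequality happens when F is divisible by Z (lost terms).


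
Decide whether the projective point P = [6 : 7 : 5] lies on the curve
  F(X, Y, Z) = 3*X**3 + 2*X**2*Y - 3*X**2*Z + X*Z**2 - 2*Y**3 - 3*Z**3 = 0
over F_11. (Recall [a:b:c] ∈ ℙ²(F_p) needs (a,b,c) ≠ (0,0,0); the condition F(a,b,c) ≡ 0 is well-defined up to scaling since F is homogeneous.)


F(6,7,5) ≡ 9 (mod 11); P is NOT on the curve.

Evaluate F(6, 7, 5) term-by-term (mod 11).
  3*X**3 ↦ 3·216·1·1 = 648
  2*X**2*Y ↦ 2·36·7·1 = 504
  -3*X**2*Z ↦ -3·36·1·5 = -540
  X*Z**2 ↦ 1·6·1·25 = 150
  -2*Y**3 ↦ -2·1·343·1 = -686
  -3*Z**3 ↦ -3·1·1·125 = -375
Sum: F(6, 7, 5) = (648) + (504) + (-540) + (150) + (-686) + (-375) = -299.
Reducing mod 11: -299 ≡ 9 (mod 11).
Since F(a, b, c) ≡ 9 ≠ 0 (mod 11), P does NOT lie on the curve.


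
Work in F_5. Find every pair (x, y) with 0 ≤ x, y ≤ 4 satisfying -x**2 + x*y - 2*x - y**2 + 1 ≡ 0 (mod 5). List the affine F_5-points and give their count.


Affine F_5-points: {(0, 1), (0, 4), (2, 3), (2, 4), (4, 1), (4, 3)}; count = 6.

For each of the 25 pairs (x, y) ∈ F_5², evaluate f(x, y) mod 5. Record the zeros.
  x = 0: [0↦1, 1↦0, 2↦2, 3↦2, 4↦0]  zeros at y ∈ {1, 4}
  x = 1: [0↦3, 1↦3, 2↦1, 3↦2, 4↦1]  zeros at y ∈ ∅
  x = 2: [0↦3, 1↦4, 2↦3, 3↦0, 4↦0]  zeros at y ∈ {3, 4}
  x = 3: [0↦1, 1↦3, 2↦3, 3↦1, 4↦2]  zeros at y ∈ ∅
  x = 4: [0↦2, 1↦0, 2↦1, 3↦0, 4↦2]  zeros at y ∈ {1, 3}
Collecting zeros: affine points = {(0, 1), (0, 4), (2, 3), (2, 4), (4, 1), (4, 3)}.
Total count |C(F_5)_aff| = 6.


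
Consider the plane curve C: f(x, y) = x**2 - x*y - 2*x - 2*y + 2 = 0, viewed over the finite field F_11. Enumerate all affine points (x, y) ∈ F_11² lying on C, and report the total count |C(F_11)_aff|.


Affine F_11-points: {(0, 1), (1, 4), (2, 6), (3, 1), (4, 9), (5, 4), (6, 6), (7, 9), (8, 5), (10, 5)}; count = 10.

For each of the 121 pairs (x, y) ∈ F_11², evaluate f(x, y) mod 11. Record the zeros.
  x = 0: [0↦2, 1↦0, 2↦9, 3↦7, 4↦5, 5↦3, 6↦1, 7↦10, 8↦8, 9↦6, 10↦4]  zeros at y ∈ {1}
  x = 1: [0↦1, 1↦9, 2↦6, 3↦3, 4↦0, 5↦8, 6↦5, 7↦2, 8↦10, 9↦7, 10↦4]  zeros at y ∈ {4}
  x = 2: [0↦2, 1↦9, 2↦5, 3↦1, 4↦8, 5↦4, 6↦0, 7↦7, 8↦3, 9↦10, 10↦6]  zeros at y ∈ {6}
  x = 3: [0↦5, 1↦0, 2↦6, 3↦1, 4↦7, 5↦2, 6↦8, 7↦3, 8↦9, 9↦4, 10↦10]  zeros at y ∈ {1}
  x = 4: [0↦10, 1↦4, 2↦9, 3↦3, 4↦8, 5↦2, 6↦7, 7↦1, 8↦6, 9↦0, 10↦5]  zeros at y ∈ {9}
  x = 5: [0↦6, 1↦10, 2↦3, 3↦7, 4↦0, 5↦4, 6↦8, 7↦1, 8↦5, 9↦9, 10↦2]  zeros at y ∈ {4}
  x = 6: [0↦4, 1↦7, 2↦10, 3↦2, 4↦5, 5↦8, 6↦0, 7↦3, 8↦6, 9↦9, 10↦1]  zeros at y ∈ {6}
  x = 7: [0↦4, 1↦6, 2↦8, 3↦10, 4↦1, 5↦3, 6↦5, 7↦7, 8↦9, 9↦0, 10↦2]  zeros at y ∈ {9}
  x = 8: [0↦6, 1↦7, 2↦8, 3↦9, 4↦10, 5↦0, 6↦1, 7↦2, 8↦3, 9↦4, 10↦5]  zeros at y ∈ {5}
  x = 9: [0↦10, 1↦10, 2↦10, 3↦10, 4↦10, 5↦10, 6↦10, 7↦10, 8↦10, 9↦10, 10↦10]  zeros at y ∈ ∅
  x = 10: [0↦5, 1↦4, 2↦3, 3↦2, 4↦1, 5↦0, 6↦10, 7↦9, 8↦8, 9↦7, 10↦6]  zeros at y ∈ {5}
Collecting zeros: affine points = {(0, 1), (1, 4), (2, 6), (3, 1), (4, 9), (5, 4), (6, 6), (7, 9), (8, 5), (10, 5)}.
Total count |C(F_11)_aff| = 10.


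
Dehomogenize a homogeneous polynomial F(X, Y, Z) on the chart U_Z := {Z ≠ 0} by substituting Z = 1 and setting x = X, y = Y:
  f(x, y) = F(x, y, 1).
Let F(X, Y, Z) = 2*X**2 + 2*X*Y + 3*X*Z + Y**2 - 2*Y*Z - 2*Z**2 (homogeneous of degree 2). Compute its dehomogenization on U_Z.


f(x, y) = 2*x**2 + 2*x*y + 3*x + y**2 - 2*y - 2

On U_Z we set Z = 1. Each monomial c·X^i·Y^j·Z^k in F becomes c·x^i·y^j·1^k = c·x^i·y^j.
Substituting Z = 1: F(X, Y, 1) = 2*x**2 + 2*x*y + 3*x + y**2 - 2*y - 2.
Note: deg(f) ≤ deg(F) = 2; strict inequality happens when F is divisible by Z (lost terms).


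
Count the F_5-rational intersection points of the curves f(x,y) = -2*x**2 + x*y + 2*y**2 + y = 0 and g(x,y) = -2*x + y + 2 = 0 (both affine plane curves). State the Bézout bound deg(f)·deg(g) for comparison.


Common zeros: {(3, 4), (4, 1)}; count = 2; Bézout bound = 2.

deg(f) = 2, deg(g) = 1, so Bézout bound = 2.
Scan x ∈ F_5. For each x, list the y ∈ F_5 with f(x, y) ≡ 0 and those with g(x, y) ≡ 0 (mod 5); the common zeros in that column are the intersection.
  x = 0: f ≡ 0 at y ∈ {0, 2}; g ≡ 0 at y ∈ {3}; common: ∅.
  x = 1: f ≡ 0 at y ∈ {2}; g ≡ 0 at y ∈ {0}; common: ∅.
  x = 2: f ≡ 0 at y ∈ ∅; g ≡ 0 at y ∈ {2}; common: ∅.
  x = 3: f ≡ 0 at y ∈ {4}; g ≡ 0 at y ∈ {4}; common: {4}.
  x = 4: f ≡ 0 at y ∈ {1, 4}; g ≡ 0 at y ∈ {1}; common: {1}.
Collecting: common zeros = {(3, 4), (4, 1)}, so the count is 2.
Comparison with the Bézout bound: 2 ≤ 2 = deg(f)·deg(g), as expected for curves with no common component (the bound is attained).


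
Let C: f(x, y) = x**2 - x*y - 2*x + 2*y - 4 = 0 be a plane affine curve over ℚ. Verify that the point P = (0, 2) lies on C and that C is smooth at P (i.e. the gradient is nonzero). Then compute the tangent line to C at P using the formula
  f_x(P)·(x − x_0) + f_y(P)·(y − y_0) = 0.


Tangent line at P: -4*x + 2*y - 4 = 0.

Step 1: f(0, 2) = 0, so P lies on C.
Step 2: partial derivatives
  f_x(x, y) = 2*x - y - 2, f_y(x, y) = 2 - x.
  f_x(P) = -4, f_y(P) = 2 (gradient nonzero, so P is smooth).
Step 3: tangent line at P: -4·(x − 0) + 2·(y − 2) = 0.
Expanding: -4*x + 2*y - 4 = 0.


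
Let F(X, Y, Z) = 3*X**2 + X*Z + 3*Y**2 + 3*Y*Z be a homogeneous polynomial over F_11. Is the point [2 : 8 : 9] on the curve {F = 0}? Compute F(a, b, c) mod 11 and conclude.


F(2,8,9) ≡ 9 (mod 11); P is NOT on the curve.

Evaluate F(2, 8, 9) term-by-term (mod 11).
  3*X**2 ↦ 3·4·1·1 = 12
  X*Z ↦ 1·2·1·9 = 18
  3*Y**2 ↦ 3·1·64·1 = 192
  3*Y*Z ↦ 3·1·8·9 = 216
Sum: F(2, 8, 9) = (12) + (18) + (192) + (216) = 438.
Reducing mod 11: 438 ≡ 9 (mod 11).
Since F(a, b, c) ≡ 9 ≠ 0 (mod 11), P does NOT lie on the curve.


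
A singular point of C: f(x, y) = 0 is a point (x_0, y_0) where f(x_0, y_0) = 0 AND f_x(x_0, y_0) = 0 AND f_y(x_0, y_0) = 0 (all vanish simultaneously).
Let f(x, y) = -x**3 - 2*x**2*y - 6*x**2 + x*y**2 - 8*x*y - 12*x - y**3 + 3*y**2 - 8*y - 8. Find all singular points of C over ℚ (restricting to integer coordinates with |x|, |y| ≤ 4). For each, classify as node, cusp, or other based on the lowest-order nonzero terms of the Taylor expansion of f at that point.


Singular points: {(-2, 0)}; classification: cusp.

Compute partial derivatives:
  f_x = -3*x**2 - 4*x*y - 12*x + y**2 - 8*y - 12.
  f_y = -2*x**2 + 2*x*y - 8*x - 3*y**2 + 6*y - 8.
Scan x_0 ∈ {−4, ..., 4}. For each x_0, f_y(x_0, y) is a polynomial in y; find its integer roots y ∈ {−4, ..., 4}, then test f_x and f at those candidates.
  x = -4: f_y(-4, y) = -3*y**2 - 2*y - 8; no integer root y with |y| ≤ 4.
  x = -3: f_y(-3, y) = -3*y**2 - 2; no integer root y with |y| ≤ 4.
  x = -2: f_y(-2, y) = -3*y**2 + 2*y; vanishes at y ∈ {0}. (-2, 0): f_x = 0, f = 0 — SINGULAR.
  x = -1: f_y(-1, y) = -3*y**2 + 4*y - 2; no integer root y with |y| ≤ 4.
  x = 0: f_y(0, y) = -3*y**2 + 6*y - 8; no integer root y with |y| ≤ 4.
  x = 1: f_y(1, y) = -3*y**2 + 8*y - 18; no integer root y with |y| ≤ 4.
  x = 2: f_y(2, y) = -3*y**2 + 10*y - 32; no integer root y with |y| ≤ 4.
  x = 3: f_y(3, y) = -3*y**2 + 12*y - 50; no integer root y with |y| ≤ 4.
  x = 4: f_y(4, y) = -3*y**2 + 14*y - 72; no integer root y with |y| ≤ 4.
Only singular point on the grid: (-2, 0).
Classify: substitute x = -2 + u, y = 0 + v and expand: f = -u**3 - 2*u**2*v + u*v**2 - v**3 + v**2.
No constant or linear terms (consistent with a singular point). Quadratic part: v**2. Cubic part: -u**3 - 2*u**2*v + u*v**2 - v**3.
The quadratic part v**2 is a perfect square, so there is a single (double) tangent line v = 0, i.e. y = 0. Restricting the cubic part to that line (v = 0) leaves -u**3 ≠ 0, so f is not divisible by v and the branch is v² ≈ u**3 to lowest order — this is a cusp.
Classification: cusp.


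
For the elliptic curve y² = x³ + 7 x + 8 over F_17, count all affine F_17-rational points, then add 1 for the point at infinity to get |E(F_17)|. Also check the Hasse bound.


Affine points = {(0, 5), (0, 12), (1, 4), (1, 13), (2, 8), (2, 9), (4, 7), (4, 10), (5, 7), (5, 10), (7, 3), (7, 14), (8, 7), (8, 10), (9, 1), (9, 16), (12, 1), (12, 16), (13, 1), (13, 16), (16, 0)}; affine count = 21; |E(F_17)| = 22.

Discriminant check: Δ ∝ 4a³ + 27b² = 4·7³ + 27·8² = 4·343 + 27·64 ≡ 6 (mod 17). Nonzero ⇒ E is nonsingular.
For each x ∈ F_17, compute rhs = x³ + 7·x + 8 mod 17, then count y ∈ F_17 with y² ≡ rhs.
  x = 0: rhs = 8, matching y values: 5, 12 (2 points).
  x = 1: rhs = 16, matching y values: 4, 13 (2 points).
  x = 2: rhs = 13, matching y values: 8, 9 (2 points).
  x = 3: rhs = 5, matching y values: none (0 points).
  x = 4: rhs = 15, matching y values: 7, 10 (2 points).
  x = 5: rhs = 15, matching y values: 7, 10 (2 points).
  x = 6: rhs = 11, matching y values: none (0 points).
  x = 7: rhs = 9, matching y values: 3, 14 (2 points).
  x = 8: rhs = 15, matching y values: 7, 10 (2 points).
  x = 9: rhs = 1, matching y values: 1, 16 (2 points).
  x = 10: rhs = 7, matching y values: none (0 points).
  x = 11: rhs = 5, matching y values: none (0 points).
  x = 12: rhs = 1, matching y values: 1, 16 (2 points).
  x = 13: rhs = 1, matching y values: 1, 16 (2 points).
  x = 14: rhs = 11, matching y values: none (0 points).
  x = 15: rhs = 3, matching y values: none (0 points).
  x = 16: rhs = 0, matching y values: 0 (1 points).
Total affine count: 21.
Full point count |E(F_17)| = 21 + 1 = 22.
Hasse bound: |22 − (17+1)| = |4| = 4 ≤ 2√17 ≈ 8.2462 ✓.


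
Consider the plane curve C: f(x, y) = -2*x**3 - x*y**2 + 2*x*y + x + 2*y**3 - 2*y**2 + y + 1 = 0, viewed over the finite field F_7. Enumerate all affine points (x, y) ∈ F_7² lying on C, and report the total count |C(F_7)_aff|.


Affine F_7-points: {(1, 0), (4, 6), (5, 1), (6, 6)}; count = 4.

For each of the 49 pairs (x, y) ∈ F_7², evaluate f(x, y) mod 7. Record the zeros.
  x = 0: [0↦1, 1↦2, 2↦4, 3↦5, 4↦3, 5↦3, 6↦3]  zeros at y ∈ ∅
  x = 1: [0↦0, 1↦2, 2↦3, 3↦1, 4↦1, 5↦1, 6↦6]  zeros at y ∈ {0}
  x = 2: [0↦1, 1↦4, 2↦4, 3↦6, 4↦1, 5↦1, 6↦4]  zeros at y ∈ ∅
  x = 3: [0↦6, 1↦3, 2↦2, 3↦1, 4↦5, 5↦5, 6↦6]  zeros at y ∈ ∅
  x = 4: [0↦3, 1↦1, 2↦6, 3↦2, 4↦1, 5↦1, 6↦0]  zeros at y ∈ {6}
  x = 5: [0↦1, 1↦0, 2↦4, 3↦4, 4↦5, 5↦5, 6↦2]  zeros at y ∈ {1}
  x = 6: [0↦2, 1↦2, 2↦5, 3↦2, 4↦5, 5↦5, 6↦0]  zeros at y ∈ {6}
Collecting zeros: affine points = {(1, 0), (4, 6), (5, 1), (6, 6)}.
Total count |C(F_7)_aff| = 4.


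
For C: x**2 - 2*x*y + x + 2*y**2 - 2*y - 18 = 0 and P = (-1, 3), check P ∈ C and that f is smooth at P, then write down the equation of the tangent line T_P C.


Tangent line at P: -7*x + 12*y - 43 = 0.

Step 1: f(-1, 3) = 0, so P lies on C.
Step 2: partial derivatives
  f_x(x, y) = 2*x - 2*y + 1, f_y(x, y) = -2*x + 4*y - 2.
  f_x(P) = -7, f_y(P) = 12 (gradient nonzero, so P is smooth).
Step 3: tangent line at P: -7·(x − -1) + 12·(y − 3) = 0.
Expanding: -7*x + 12*y - 43 = 0.


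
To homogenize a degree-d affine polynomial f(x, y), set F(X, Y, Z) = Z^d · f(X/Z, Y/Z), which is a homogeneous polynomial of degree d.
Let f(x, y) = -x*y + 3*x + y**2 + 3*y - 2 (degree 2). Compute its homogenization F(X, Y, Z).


F(X, Y, Z) = -X*Y + 3*X*Z + Y**2 + 3*Y*Z - 2*Z**2

deg(f) = 2.
Substitute x = X/Z, y = Y/Z into f, then multiply by Z^2.
  monomial -1·x^1·y^1 ↦ -1·X^1·Y^1·Z^0.
  monomial 3·x^1·y^0 ↦ 3·X^1·Y^0·Z^1.
  monomial 1·x^0·y^2 ↦ 1·X^0·Y^2·Z^0.
  monomial 3·x^0·y^1 ↦ 3·X^0·Y^1·Z^1.
  monomial -2·x^0·y^0 ↦ -2·X^0·Y^0·Z^2.
Collecting: F(X, Y, Z) = -X*Y + 3*X*Z + Y**2 + 3*Y*Z - 2*Z**2.
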